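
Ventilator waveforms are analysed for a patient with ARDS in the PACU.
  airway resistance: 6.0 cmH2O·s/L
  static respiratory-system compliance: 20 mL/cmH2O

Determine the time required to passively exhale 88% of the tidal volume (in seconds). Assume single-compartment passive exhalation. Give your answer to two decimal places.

0.25

τ = R × C = 6.0 × 20 mL/cmH2O = 6.0 × 0.020 L/cmH2O = 0.12 s.
Exhaled fraction f = 1 − e^(−t/τ) → t = −τ·ln(1 − f) = −0.12·ln(0.12) = 0.2544 s.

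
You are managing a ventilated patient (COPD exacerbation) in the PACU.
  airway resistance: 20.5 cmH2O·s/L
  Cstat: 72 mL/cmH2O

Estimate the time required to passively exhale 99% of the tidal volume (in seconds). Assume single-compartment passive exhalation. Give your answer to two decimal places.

τ = R × C = 20.5 × 72 mL/cmH2O = 20.5 × 0.072 L/cmH2O = 1.476 s.
Exhaled fraction f = 1 − e^(−t/τ) → t = −τ·ln(1 − f) = −1.476·ln(0.01) = 6.797 s.

6.80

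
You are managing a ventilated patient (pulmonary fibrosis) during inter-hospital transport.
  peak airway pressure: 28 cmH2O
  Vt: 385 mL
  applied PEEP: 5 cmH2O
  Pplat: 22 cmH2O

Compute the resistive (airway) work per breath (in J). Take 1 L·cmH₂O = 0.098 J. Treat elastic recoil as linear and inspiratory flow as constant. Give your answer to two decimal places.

With constant inspiratory flow the resistive pressure is constant at PIP − Pplat = 28 − 22 = 6.0 cmH2O, so resistive work = 6.0 × 0.385 = 2.31 L·cmH2O.
× 0.098 J/(L·cmH2O) → 0.2264 J.

0.23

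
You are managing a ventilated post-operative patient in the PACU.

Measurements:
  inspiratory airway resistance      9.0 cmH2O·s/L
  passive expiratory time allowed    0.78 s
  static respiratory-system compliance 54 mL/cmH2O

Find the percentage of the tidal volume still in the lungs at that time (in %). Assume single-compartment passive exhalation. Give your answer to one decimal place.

τ = R × C = 9.0 × 54 mL/cmH2O = 9.0 × 0.054 L/cmH2O = 0.486 s.
Passive exhalation: V(t)/V₀ = e^(−t/τ) = e^(−0.78/0.486) = 0.2009.
Fraction remaining = 0.2009 → 20.09%.

20.1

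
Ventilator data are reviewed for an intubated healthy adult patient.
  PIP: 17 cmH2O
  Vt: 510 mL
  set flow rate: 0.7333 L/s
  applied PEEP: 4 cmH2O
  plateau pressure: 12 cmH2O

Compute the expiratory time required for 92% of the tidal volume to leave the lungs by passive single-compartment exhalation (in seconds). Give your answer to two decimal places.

R = (PIP − Pplat)/V̇ = (17 − 12) / 0.7333 = 5.0/0.7333 = 6.818 cmH2O·s/L.
C = Vt/(Pplat − PEEP) = 510.0 / (12 − 4) = 510.0/8.0 = 63.75 mL/cmH2O.
τ = R × C = 6.818 × 0.06375 L/cmH2O = 0.4346 s.
t = −τ·ln(1 − 0.92) = −0.4346·ln(0.08) = 1.098 s.

1.10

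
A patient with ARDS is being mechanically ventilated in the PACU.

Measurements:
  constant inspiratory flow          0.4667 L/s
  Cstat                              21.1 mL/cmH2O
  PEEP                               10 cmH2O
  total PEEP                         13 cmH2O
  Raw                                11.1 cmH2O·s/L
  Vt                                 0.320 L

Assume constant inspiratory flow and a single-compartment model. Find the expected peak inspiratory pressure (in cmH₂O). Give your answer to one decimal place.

Total PEEP = 13 cmH2O (set 10 + intrinsic 3); this is the baseline alveolar pressure.
Equation of motion (constant flow): PIP = Vt/C + R·V̇ + PEEP.
PIP = 320/21.1 + 11.1×0.4667 + 13 = 15.166 + 5.18 + 13 = 33.346 cmH2O.

33.3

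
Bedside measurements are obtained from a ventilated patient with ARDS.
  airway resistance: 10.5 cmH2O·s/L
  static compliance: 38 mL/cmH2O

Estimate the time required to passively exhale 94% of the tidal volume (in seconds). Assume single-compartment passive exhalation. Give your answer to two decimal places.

τ = R × C = 10.5 × 38 mL/cmH2O = 10.5 × 0.038 L/cmH2O = 0.399 s.
Exhaled fraction f = 1 − e^(−t/τ) → t = −τ·ln(1 − f) = −0.399·ln(0.06) = 1.123 s.

1.12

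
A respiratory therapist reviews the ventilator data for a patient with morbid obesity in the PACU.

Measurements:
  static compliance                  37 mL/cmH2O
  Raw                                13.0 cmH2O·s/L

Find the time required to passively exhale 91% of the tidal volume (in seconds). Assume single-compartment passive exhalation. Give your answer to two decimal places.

τ = R × C = 13.0 × 37 mL/cmH2O = 13.0 × 0.037 L/cmH2O = 0.481 s.
Exhaled fraction f = 1 − e^(−t/τ) → t = −τ·ln(1 − f) = −0.481·ln(0.09) = 1.158 s.

1.16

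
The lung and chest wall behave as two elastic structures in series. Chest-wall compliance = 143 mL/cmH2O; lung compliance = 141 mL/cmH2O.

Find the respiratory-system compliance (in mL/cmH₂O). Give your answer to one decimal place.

71.0

Lung and chest wall are elastances in series: 1/Crs = 1/CL + 1/Ccw.
1/Crs = 1/141 + 1/143 = 0.01409.
Crs = 70.972 mL/cmH2O.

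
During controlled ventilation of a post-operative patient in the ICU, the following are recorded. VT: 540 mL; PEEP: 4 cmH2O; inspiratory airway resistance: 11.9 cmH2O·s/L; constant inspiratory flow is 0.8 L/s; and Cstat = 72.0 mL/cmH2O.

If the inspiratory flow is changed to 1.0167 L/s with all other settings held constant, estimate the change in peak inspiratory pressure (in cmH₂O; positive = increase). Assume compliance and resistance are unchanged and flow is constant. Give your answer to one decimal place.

PIP = Vt/C + R·V̇ + PEEP (constant-flow equation of motion).
Only the resistive term changes: ΔPIP = R × ΔV̇ = 11.9 × (1.0167 − 0.8) = 11.9 × 0.2167 = 2.579 cmH2O.

2.6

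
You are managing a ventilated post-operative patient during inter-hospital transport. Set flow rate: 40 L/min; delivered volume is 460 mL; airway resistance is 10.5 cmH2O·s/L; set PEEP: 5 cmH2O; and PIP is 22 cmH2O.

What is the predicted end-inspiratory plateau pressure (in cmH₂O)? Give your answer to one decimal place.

Flow: 40 L/min ÷ 60 = 0.6667 L/s.
Pplat = PIP − Raw × flow = 22 − 10.5 × 0.6667 = 22 − 7.0 = 15.0 cmH2O.

15.0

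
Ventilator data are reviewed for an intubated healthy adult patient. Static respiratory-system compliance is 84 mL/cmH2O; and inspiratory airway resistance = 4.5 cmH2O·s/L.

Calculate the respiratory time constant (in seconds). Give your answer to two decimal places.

τ = R × C = 4.5 × 84 mL/cmH2O = 4.5 × 0.084 L/cmH2O = 0.378 s.

0.38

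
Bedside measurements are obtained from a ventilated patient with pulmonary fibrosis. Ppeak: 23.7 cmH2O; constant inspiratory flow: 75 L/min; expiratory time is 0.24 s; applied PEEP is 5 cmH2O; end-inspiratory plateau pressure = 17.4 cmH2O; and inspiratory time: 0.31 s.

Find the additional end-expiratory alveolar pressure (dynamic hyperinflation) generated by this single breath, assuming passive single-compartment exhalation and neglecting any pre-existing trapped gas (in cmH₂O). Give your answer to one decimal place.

2.7

Flow: 75 L/min ÷ 60 = 1.25 L/s.
Vt = flow × Ti = 1.25 L/s × 0.31 s × 1000 mL/L = 387.5 mL.
R = (PIP − Pplat)/V̇ = (23.7 − 17.4) / 1.25 = 6.3/1.25 = 5.04 cmH2O·s/L.
C = Vt/(Pplat − PEEP) = 387.5 / (17.4 − 5) = 387.5/12.4 = 31.25 mL/cmH2O.
τ = R × C = 5.04 × 0.03125 L/cmH2O = 0.1575 s.
Fraction remaining = e^(−Te/τ) = e^(−0.24/0.1575) = 0.2179; trapped volume = 387.5 × 0.2179 = 84.436 mL.
Additional alveolar pressure from trapping ≈ V_trapped / C = 84.436 / 31.25 = 2.702 cmH2O.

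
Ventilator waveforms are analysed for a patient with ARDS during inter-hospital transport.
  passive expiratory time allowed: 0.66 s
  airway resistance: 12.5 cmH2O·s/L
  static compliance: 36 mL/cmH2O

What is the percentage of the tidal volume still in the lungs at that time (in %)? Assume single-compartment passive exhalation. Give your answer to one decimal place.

τ = R × C = 12.5 × 36 mL/cmH2O = 12.5 × 0.036 L/cmH2O = 0.45 s.
Passive exhalation: V(t)/V₀ = e^(−t/τ) = e^(−0.66/0.45) = 0.2307.
Fraction remaining = 0.2307 → 23.07%.

23.1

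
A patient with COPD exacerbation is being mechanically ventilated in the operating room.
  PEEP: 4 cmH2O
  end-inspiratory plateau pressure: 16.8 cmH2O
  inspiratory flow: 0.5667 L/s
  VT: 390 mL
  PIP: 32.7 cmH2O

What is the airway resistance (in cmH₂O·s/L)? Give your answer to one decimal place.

28.1

Raw = (PIP − Pplat) / flow = (32.7 − 16.8) / 0.5667 = 15.9 / 0.5667 = 28.057 cmH2O·s/L.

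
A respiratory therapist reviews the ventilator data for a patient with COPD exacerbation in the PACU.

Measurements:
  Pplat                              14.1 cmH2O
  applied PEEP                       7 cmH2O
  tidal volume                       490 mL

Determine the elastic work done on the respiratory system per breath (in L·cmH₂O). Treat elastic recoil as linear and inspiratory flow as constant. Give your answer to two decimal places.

Elastic work ≈ ½ × (Pplat − PEEP) × Vt = 0.5 × (14.1 − 7) × 0.490 L = 0.5 × 7.1 × 0.490 = 1.74 L·cmH2O.

1.74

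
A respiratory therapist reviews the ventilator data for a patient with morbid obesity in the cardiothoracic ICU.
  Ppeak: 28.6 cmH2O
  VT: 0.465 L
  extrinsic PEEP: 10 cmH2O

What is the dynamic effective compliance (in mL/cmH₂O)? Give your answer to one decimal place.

25.0

Dynamic compliance = Vt / (PIP − PEEP) = 465 / (28.6 − 10) = 465 / 18.6 = 25.0 mL/cmH2O.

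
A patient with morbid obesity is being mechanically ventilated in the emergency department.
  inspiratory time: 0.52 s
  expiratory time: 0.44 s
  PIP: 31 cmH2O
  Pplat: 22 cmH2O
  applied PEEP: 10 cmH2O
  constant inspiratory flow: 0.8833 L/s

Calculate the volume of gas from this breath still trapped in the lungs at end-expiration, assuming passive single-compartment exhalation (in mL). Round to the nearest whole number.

149

Vt = flow × Ti = 0.8833 L/s × 0.52 s × 1000 mL/L = 459.32 mL.
R = (PIP − Pplat)/V̇ = (31 − 22) / 0.8833 = 9.0/0.8833 = 10.189 cmH2O·s/L.
C = Vt/(Pplat − PEEP) = 459.32 / (22 − 10) = 459.32/12.0 = 38.277 mL/cmH2O.
τ = R × C = 10.189 × 0.03828 L/cmH2O = 0.39 s.
Fraction remaining = e^(−Te/τ) = e^(−0.44/0.39) = 0.3236.
Trapped volume = 459.32 × 0.3236 = 148.64 mL.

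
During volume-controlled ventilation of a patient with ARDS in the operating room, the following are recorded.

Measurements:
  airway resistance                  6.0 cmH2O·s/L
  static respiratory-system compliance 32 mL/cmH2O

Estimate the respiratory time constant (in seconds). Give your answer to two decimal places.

τ = R × C = 6.0 × 32 mL/cmH2O = 6.0 × 0.032 L/cmH2O = 0.192 s.

0.19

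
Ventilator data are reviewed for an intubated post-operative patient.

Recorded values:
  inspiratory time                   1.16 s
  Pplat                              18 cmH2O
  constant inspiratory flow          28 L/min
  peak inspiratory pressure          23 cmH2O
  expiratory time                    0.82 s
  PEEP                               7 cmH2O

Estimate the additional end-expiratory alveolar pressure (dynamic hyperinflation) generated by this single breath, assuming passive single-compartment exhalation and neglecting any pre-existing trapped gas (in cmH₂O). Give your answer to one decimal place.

2.3

Flow: 28 L/min ÷ 60 = 0.4667 L/s.
Vt = flow × Ti = 0.4667 L/s × 1.16 s × 1000 mL/L = 541.37 mL.
R = (PIP − Pplat)/V̇ = (23 − 18) / 0.4667 = 5.0/0.4667 = 10.714 cmH2O·s/L.
C = Vt/(Pplat − PEEP) = 541.37 / (18 − 7) = 541.37/11.0 = 49.215 mL/cmH2O.
τ = R × C = 10.714 × 0.04922 L/cmH2O = 0.5273 s.
Fraction remaining = e^(−Te/τ) = e^(−0.82/0.5273) = 0.2112; trapped volume = 541.37 × 0.2112 = 114.34 mL.
Additional alveolar pressure from trapping ≈ V_trapped / C = 114.34 / 49.215 = 2.323 cmH2O.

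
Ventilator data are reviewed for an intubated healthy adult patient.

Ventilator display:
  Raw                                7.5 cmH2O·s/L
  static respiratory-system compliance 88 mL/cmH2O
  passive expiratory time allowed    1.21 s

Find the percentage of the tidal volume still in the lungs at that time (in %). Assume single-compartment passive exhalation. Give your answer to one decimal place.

16.0

τ = R × C = 7.5 × 88 mL/cmH2O = 7.5 × 0.088 L/cmH2O = 0.66 s.
Passive exhalation: V(t)/V₀ = e^(−t/τ) = e^(−1.21/0.66) = 0.1599.
Fraction remaining = 0.1599 → 15.99%.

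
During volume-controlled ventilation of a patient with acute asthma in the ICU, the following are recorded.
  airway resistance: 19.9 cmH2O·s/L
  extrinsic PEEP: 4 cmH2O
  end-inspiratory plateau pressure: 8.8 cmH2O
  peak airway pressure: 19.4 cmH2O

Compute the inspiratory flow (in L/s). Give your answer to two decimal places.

flow = (PIP − Pplat) / Raw = 10.6 / 19.9 = 0.5327 L/s.

0.53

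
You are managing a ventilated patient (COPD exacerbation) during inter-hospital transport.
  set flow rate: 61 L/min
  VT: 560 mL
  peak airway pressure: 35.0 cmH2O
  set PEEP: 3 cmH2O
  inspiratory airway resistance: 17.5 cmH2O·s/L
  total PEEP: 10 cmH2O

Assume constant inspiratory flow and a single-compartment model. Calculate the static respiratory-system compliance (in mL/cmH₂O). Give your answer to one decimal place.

77.7

Flow: 61 L/min ÷ 60 = 1.0167 L/s.
Total PEEP = 10 cmH2O (set 3 + intrinsic 7); this is the baseline alveolar pressure.
Equation of motion (constant flow): PIP = Vt/C + R·V̇ + PEEP.
Vt/C = PIP − R·V̇ − PEEP = 35.0 − 17.5×1.0167 − 10 = 35.0 − 17.792 − 10 = 7.208 cmH2O.
C = Vt / 7.208 = 560 / 7.208 = 77.691 mL/cmH2O.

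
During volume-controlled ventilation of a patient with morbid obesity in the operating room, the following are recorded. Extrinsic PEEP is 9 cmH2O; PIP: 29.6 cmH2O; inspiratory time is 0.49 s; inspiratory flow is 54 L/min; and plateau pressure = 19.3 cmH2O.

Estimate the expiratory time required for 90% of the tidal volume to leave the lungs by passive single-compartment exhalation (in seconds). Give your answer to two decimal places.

Flow: 54 L/min ÷ 60 = 0.9 L/s.
Vt = flow × Ti = 0.9 L/s × 0.49 s × 1000 mL/L = 441.0 mL.
R = (PIP − Pplat)/V̇ = (29.6 − 19.3) / 0.9 = 10.3/0.9 = 11.444 cmH2O·s/L.
C = Vt/(Pplat − PEEP) = 441.0 / (19.3 − 9) = 441.0/10.3 = 42.816 mL/cmH2O.
τ = R × C = 11.444 × 0.04282 L/cmH2O = 0.49 s.
t = −τ·ln(1 − 0.90) = −0.49·ln(0.1) = 1.128 s.

1.13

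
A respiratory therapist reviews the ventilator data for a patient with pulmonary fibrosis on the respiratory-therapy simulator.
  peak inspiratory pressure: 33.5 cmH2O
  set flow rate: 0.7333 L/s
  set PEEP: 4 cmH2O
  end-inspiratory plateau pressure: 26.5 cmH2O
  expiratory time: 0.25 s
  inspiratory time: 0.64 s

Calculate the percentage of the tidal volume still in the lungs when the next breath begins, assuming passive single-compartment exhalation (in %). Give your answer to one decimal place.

Vt = flow × Ti = 0.7333 L/s × 0.64 s × 1000 mL/L = 469.31 mL.
R = (PIP − Pplat)/V̇ = (33.5 − 26.5) / 0.7333 = 7.0/0.7333 = 9.546 cmH2O·s/L.
C = Vt/(Pplat − PEEP) = 469.31 / (26.5 − 4) = 469.31/22.5 = 20.858 mL/cmH2O.
τ = R × C = 9.546 × 0.02086 L/cmH2O = 0.1991 s.
Fraction remaining at end-expiration = e^(−Te/τ) = e^(−0.25/0.1991) = 0.2849 → 28.49%.

28.5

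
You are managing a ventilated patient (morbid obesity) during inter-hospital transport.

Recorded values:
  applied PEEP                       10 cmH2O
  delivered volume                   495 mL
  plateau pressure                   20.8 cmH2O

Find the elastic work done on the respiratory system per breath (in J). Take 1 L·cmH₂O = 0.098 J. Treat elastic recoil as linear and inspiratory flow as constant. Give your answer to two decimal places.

Elastic work ≈ ½ × (Pplat − PEEP) × Vt = 0.5 × (20.8 − 10) × 0.495 L = 0.5 × 10.8 × 0.495 = 2.673 L·cmH2O.
× 0.098 J/(L·cmH2O) → 0.262 J.

0.26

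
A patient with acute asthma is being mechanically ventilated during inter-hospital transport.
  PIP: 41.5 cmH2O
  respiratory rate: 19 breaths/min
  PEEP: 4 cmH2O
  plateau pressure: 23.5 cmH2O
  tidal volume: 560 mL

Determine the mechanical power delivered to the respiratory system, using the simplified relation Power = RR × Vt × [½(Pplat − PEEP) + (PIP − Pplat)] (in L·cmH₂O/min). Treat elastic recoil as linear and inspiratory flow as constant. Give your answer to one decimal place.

295.3

Per-breath work = Vt × [½(Pplat−PEEP) + (PIP−Pplat)] = 0.560 × [0.5×19.5 + 18.0] = 0.560 × 27.75 = 15.54 L·cmH2O.
Power = 19 × 15.54 = 295.26 L·cmH2O/min.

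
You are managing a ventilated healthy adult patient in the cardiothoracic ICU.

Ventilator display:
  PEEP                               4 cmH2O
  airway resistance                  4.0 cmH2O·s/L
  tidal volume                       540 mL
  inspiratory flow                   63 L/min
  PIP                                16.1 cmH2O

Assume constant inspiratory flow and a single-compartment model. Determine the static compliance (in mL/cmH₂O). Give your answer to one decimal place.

68.4

Flow: 63 L/min ÷ 60 = 1.05 L/s.
Equation of motion (constant flow): PIP = Vt/C + R·V̇ + PEEP.
Vt/C = PIP − R·V̇ − PEEP = 16.1 − 4.0×1.05 − 4 = 16.1 − 4.2 − 4 = 7.9 cmH2O.
C = Vt / 7.9 = 540 / 7.9 = 68.354 mL/cmH2O.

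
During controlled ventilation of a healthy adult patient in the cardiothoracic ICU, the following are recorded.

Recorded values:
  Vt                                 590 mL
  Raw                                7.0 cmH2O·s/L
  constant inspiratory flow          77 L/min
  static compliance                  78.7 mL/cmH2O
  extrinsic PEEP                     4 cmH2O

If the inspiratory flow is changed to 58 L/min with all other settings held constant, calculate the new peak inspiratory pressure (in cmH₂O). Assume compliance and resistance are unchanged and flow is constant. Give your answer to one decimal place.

Flow: 77 L/min ÷ 60 = 1.2833 L/s.
New flow: 58 L/min ÷ 60 = 0.9667 L/s.
PIP = Vt/C + R·V̇ + PEEP (constant-flow equation of motion).
Only the resistive term changes: ΔPIP = R × ΔV̇ = 7.0 × (0.9667 − 1.2833) = 7.0 × -0.3166 = -2.216 cmH2O.
Original PIP = 590/78.7 + 7.0×1.2833 + 4 = 20.48 cmH2O; new PIP = 20.48 + (-2.216) = 18.264 cmH2O.

18.3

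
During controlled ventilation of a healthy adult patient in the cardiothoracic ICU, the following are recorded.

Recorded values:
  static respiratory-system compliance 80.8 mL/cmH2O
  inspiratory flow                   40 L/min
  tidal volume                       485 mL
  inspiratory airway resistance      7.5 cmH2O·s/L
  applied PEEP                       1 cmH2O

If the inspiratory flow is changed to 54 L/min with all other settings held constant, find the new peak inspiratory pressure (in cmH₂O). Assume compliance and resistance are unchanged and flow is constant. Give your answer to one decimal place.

Flow: 40 L/min ÷ 60 = 0.6667 L/s.
New flow: 54 L/min ÷ 60 = 0.9 L/s.
PIP = Vt/C + R·V̇ + PEEP (constant-flow equation of motion).
Only the resistive term changes: ΔPIP = R × ΔV̇ = 7.5 × (0.9 − 0.6667) = 7.5 × 0.2333 = 1.75 cmH2O.
Original PIP = 485/80.8 + 7.5×0.6667 + 1 = 12.003 cmH2O; new PIP = 12.003 + (1.75) = 13.753 cmH2O.

13.8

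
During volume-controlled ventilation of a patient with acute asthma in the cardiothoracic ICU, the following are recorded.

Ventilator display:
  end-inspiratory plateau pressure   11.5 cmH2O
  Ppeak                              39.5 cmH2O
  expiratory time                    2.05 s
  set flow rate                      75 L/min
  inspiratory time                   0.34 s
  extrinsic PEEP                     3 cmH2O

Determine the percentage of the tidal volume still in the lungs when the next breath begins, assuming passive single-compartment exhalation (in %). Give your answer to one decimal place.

Flow: 75 L/min ÷ 60 = 1.25 L/s.
Vt = flow × Ti = 1.25 L/s × 0.34 s × 1000 mL/L = 425.0 mL.
R = (PIP − Pplat)/V̇ = (39.5 − 11.5) / 1.25 = 28.0/1.25 = 22.4 cmH2O·s/L.
C = Vt/(Pplat − PEEP) = 425.0 / (11.5 − 3) = 425.0/8.5 = 50.0 mL/cmH2O.
τ = R × C = 22.4 × 0.05 L/cmH2O = 1.12 s.
Fraction remaining at end-expiration = e^(−Te/τ) = e^(−2.05/1.12) = 0.1604 → 16.04%.

16.0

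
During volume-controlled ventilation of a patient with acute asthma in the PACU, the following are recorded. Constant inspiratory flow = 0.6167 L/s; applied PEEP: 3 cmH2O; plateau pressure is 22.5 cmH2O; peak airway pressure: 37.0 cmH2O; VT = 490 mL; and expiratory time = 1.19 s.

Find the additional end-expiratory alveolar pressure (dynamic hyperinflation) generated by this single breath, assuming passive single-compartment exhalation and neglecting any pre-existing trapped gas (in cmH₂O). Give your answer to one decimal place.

R = (PIP − Pplat)/V̇ = (37.0 − 22.5) / 0.6167 = 14.5/0.6167 = 23.512 cmH2O·s/L.
C = Vt/(Pplat − PEEP) = 490.0 / (22.5 − 3) = 490.0/19.5 = 25.128 mL/cmH2O.
τ = R × C = 23.512 × 0.02513 L/cmH2O = 0.5909 s.
Fraction remaining = e^(−Te/τ) = e^(−1.19/0.5909) = 0.1335; trapped volume = 490.0 × 0.1335 = 65.415 mL.
Additional alveolar pressure from trapping ≈ V_trapped / C = 65.415 / 25.128 = 2.603 cmH2O.

2.6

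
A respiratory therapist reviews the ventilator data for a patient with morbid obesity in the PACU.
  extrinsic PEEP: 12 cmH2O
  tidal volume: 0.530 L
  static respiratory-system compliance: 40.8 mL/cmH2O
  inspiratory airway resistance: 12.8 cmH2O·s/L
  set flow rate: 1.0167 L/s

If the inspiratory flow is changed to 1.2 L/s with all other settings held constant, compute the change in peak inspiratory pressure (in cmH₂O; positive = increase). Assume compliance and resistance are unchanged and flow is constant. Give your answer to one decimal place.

2.3

PIP = Vt/C + R·V̇ + PEEP (constant-flow equation of motion).
Only the resistive term changes: ΔPIP = R × ΔV̇ = 12.8 × (1.2 − 1.0167) = 12.8 × 0.1833 = 2.346 cmH2O.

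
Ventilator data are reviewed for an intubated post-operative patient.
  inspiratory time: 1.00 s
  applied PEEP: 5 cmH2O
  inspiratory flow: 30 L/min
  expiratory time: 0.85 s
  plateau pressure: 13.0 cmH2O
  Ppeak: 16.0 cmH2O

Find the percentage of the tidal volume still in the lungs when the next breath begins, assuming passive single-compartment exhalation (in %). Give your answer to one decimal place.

Flow: 30 L/min ÷ 60 = 0.5 L/s.
Vt = flow × Ti = 0.5 L/s × 1.00 s × 1000 mL/L = 500.0 mL.
R = (PIP − Pplat)/V̇ = (16.0 − 13.0) / 0.5 = 3.0/0.5 = 6.0 cmH2O·s/L.
C = Vt/(Pplat − PEEP) = 500.0 / (13.0 − 5) = 500.0/8.0 = 62.5 mL/cmH2O.
τ = R × C = 6.0 × 0.0625 L/cmH2O = 0.375 s.
Fraction remaining at end-expiration = e^(−Te/τ) = e^(−0.85/0.375) = 0.1037 → 10.37%.

10.4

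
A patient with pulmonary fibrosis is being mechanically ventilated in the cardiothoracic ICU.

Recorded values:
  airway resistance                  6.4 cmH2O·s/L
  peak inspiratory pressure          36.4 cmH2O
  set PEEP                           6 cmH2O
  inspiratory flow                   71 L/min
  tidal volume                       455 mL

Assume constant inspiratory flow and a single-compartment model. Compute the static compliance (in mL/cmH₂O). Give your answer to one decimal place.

Flow: 71 L/min ÷ 60 = 1.1833 L/s.
Equation of motion (constant flow): PIP = Vt/C + R·V̇ + PEEP.
Vt/C = PIP − R·V̇ − PEEP = 36.4 − 6.4×1.1833 − 6 = 36.4 − 7.573 − 6 = 22.827 cmH2O.
C = Vt / 22.827 = 455 / 22.827 = 19.933 mL/cmH2O.

19.9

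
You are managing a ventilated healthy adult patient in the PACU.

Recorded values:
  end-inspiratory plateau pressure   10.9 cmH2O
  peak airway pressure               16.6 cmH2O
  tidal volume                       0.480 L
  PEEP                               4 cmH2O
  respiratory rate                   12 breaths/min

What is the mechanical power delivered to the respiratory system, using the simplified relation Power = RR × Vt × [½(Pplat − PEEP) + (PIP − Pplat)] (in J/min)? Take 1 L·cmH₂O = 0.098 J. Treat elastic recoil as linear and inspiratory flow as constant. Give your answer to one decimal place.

Per-breath work = Vt × [½(Pplat−PEEP) + (PIP−Pplat)] = 0.480 × [0.5×6.9 + 5.7] = 0.480 × 9.15 = 4.392 L·cmH2O.
Power = 12 × 4.392 = 52.704 L·cmH2O/min.
× 0.098 J/(L·cmH2O) → 5.165 J/min.

5.2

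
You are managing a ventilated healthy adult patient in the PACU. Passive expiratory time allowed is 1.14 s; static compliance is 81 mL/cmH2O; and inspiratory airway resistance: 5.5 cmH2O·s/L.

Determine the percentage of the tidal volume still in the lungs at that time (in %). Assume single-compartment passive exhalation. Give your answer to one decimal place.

7.7

τ = R × C = 5.5 × 81 mL/cmH2O = 5.5 × 0.081 L/cmH2O = 0.4455 s.
Passive exhalation: V(t)/V₀ = e^(−t/τ) = e^(−1.14/0.4455) = 0.07739.
Fraction remaining = 0.07739 → 7.739%.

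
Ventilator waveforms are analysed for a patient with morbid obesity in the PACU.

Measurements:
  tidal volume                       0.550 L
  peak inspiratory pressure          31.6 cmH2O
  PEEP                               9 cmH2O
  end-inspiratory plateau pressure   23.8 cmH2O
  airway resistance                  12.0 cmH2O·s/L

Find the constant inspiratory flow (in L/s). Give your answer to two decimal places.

0.65

flow = (PIP − Pplat) / Raw = 7.8 / 12.0 = 0.65 L/s.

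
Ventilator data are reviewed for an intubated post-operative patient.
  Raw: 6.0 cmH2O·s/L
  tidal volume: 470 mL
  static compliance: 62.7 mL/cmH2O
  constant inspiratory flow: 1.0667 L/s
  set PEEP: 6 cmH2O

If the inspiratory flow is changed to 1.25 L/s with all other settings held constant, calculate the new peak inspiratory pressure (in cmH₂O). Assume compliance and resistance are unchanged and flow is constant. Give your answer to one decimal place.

PIP = Vt/C + R·V̇ + PEEP (constant-flow equation of motion).
Only the resistive term changes: ΔPIP = R × ΔV̇ = 6.0 × (1.25 − 1.0667) = 6.0 × 0.1833 = 1.1 cmH2O.
Original PIP = 470/62.7 + 6.0×1.0667 + 6 = 19.896 cmH2O; new PIP = 19.896 + (1.1) = 20.996 cmH2O.

21.0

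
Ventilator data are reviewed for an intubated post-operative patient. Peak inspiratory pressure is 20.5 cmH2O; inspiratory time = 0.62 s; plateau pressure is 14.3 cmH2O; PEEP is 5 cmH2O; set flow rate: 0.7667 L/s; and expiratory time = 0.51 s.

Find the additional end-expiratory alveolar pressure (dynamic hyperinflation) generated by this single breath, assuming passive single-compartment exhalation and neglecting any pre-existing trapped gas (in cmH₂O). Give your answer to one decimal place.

2.7

Vt = flow × Ti = 0.7667 L/s × 0.62 s × 1000 mL/L = 475.35 mL.
R = (PIP − Pplat)/V̇ = (20.5 − 14.3) / 0.7667 = 6.2/0.7667 = 8.087 cmH2O·s/L.
C = Vt/(Pplat − PEEP) = 475.35 / (14.3 − 5) = 475.35/9.3 = 51.113 mL/cmH2O.
τ = R × C = 8.087 × 0.05111 L/cmH2O = 0.4133 s.
Fraction remaining = e^(−Te/τ) = e^(−0.51/0.4133) = 0.2911; trapped volume = 475.35 × 0.2911 = 138.37 mL.
Additional alveolar pressure from trapping ≈ V_trapped / C = 138.37 / 51.113 = 2.707 cmH2O.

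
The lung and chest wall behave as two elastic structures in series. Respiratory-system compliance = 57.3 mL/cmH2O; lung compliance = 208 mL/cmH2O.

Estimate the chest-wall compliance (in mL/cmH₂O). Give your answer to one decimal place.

79.1

1/Ccw = 1/Crs − 1/CL.
1/Ccw = 1/57.3 − 1/208 = 0.01264.
Ccw = 79.114 mL/cmH2O.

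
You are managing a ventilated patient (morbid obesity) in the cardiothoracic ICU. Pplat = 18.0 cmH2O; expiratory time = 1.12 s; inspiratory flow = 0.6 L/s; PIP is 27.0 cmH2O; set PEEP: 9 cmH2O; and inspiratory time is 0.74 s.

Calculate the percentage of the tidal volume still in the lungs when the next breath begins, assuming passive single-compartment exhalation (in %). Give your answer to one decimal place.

22.0

Vt = flow × Ti = 0.6 L/s × 0.74 s × 1000 mL/L = 444.0 mL.
R = (PIP − Pplat)/V̇ = (27.0 − 18.0) / 0.6 = 9.0/0.6 = 15.0 cmH2O·s/L.
C = Vt/(Pplat − PEEP) = 444.0 / (18.0 − 9) = 444.0/9.0 = 49.333 mL/cmH2O.
τ = R × C = 15.0 × 0.04933 L/cmH2O = 0.74 s.
Fraction remaining at end-expiration = e^(−Te/τ) = e^(−1.12/0.74) = 0.2201 → 22.01%.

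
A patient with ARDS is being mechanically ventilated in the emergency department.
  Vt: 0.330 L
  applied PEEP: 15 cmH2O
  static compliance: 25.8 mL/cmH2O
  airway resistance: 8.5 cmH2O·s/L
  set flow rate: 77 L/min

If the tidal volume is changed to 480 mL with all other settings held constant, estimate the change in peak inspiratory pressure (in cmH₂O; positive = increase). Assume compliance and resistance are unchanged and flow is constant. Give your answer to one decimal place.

PIP = Vt/C + R·V̇ + PEEP (constant-flow equation of motion).
Only the elastic term changes: ΔPIP = ΔVt / C = (480 − 330) / 25.8 = 5.814 cmH2O.

5.8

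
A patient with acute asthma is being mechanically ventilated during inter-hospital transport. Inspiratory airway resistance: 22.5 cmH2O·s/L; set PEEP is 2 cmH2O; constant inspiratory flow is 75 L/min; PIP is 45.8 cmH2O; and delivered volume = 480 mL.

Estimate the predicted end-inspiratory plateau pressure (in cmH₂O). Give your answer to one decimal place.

Flow: 75 L/min ÷ 60 = 1.25 L/s.
Pplat = PIP − Raw × flow = 45.8 − 22.5 × 1.25 = 45.8 − 28.125 = 17.675 cmH2O.

17.7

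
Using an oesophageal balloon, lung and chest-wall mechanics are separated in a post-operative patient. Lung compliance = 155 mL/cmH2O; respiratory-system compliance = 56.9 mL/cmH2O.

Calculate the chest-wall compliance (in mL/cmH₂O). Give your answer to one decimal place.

89.9

1/Ccw = 1/Crs − 1/CL.
1/Ccw = 1/56.9 − 1/155 = 0.01112.
Ccw = 89.928 mL/cmH2O.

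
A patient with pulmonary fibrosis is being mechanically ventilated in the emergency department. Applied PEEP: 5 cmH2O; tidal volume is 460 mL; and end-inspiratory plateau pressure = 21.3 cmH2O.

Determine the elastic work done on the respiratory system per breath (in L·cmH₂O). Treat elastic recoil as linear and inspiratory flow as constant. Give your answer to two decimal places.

Elastic work ≈ ½ × (Pplat − PEEP) × Vt = 0.5 × (21.3 − 5) × 0.460 L = 0.5 × 16.3 × 0.460 = 3.749 L·cmH2O.

3.75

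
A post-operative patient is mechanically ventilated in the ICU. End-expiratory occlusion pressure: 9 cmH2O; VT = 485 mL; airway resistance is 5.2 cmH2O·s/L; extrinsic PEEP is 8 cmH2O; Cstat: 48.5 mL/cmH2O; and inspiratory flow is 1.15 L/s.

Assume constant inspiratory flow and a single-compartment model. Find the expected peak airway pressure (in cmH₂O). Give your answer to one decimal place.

25.0

Total PEEP = 9 cmH2O (set 8 + intrinsic 1); this is the baseline alveolar pressure.
Equation of motion (constant flow): PIP = Vt/C + R·V̇ + PEEP.
PIP = 485/48.5 + 5.2×1.15 + 9 = 10.0 + 5.98 + 9 = 24.98 cmH2O.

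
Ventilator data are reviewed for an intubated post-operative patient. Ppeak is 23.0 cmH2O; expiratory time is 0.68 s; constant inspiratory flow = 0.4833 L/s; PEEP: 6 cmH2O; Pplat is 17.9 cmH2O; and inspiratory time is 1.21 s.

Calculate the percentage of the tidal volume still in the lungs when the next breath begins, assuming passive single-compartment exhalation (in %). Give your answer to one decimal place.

26.9

Vt = flow × Ti = 0.4833 L/s × 1.21 s × 1000 mL/L = 584.79 mL.
R = (PIP − Pplat)/V̇ = (23.0 − 17.9) / 0.4833 = 5.1/0.4833 = 10.552 cmH2O·s/L.
C = Vt/(Pplat − PEEP) = 584.79 / (17.9 − 6) = 584.79/11.9 = 49.142 mL/cmH2O.
τ = R × C = 10.552 × 0.04914 L/cmH2O = 0.5185 s.
Fraction remaining at end-expiration = e^(−Te/τ) = e^(−0.68/0.5185) = 0.2694 → 26.94%.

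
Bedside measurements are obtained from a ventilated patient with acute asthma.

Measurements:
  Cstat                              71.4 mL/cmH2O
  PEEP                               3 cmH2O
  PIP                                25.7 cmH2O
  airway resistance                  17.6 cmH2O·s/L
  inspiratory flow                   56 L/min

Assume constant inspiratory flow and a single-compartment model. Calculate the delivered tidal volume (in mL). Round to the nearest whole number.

448

Flow: 56 L/min ÷ 60 = 0.9333 L/s.
Equation of motion (constant flow): PIP = Vt/C + R·V̇ + PEEP.
Vt/C = PIP − R·V̇ − PEEP = 25.7 − 16.426 − 3 = 6.274 cmH2O.
Vt = C × 6.274 = 71.4 × 6.274 = 447.96 mL.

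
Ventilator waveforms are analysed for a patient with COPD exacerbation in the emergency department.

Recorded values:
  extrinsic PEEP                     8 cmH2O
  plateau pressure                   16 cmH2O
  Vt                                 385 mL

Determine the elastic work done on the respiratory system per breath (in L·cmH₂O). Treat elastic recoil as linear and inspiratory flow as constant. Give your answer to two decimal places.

1.54

Elastic work ≈ ½ × (Pplat − PEEP) × Vt = 0.5 × (16 − 8) × 0.385 L = 0.5 × 8.0 × 0.385 = 1.54 L·cmH2O.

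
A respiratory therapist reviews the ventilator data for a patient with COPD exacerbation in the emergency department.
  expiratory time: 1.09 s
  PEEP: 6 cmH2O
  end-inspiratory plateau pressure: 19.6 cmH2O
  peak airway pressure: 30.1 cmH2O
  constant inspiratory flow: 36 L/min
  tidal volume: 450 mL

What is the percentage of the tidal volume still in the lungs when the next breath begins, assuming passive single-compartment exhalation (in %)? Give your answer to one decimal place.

Flow: 36 L/min ÷ 60 = 0.6 L/s.
R = (PIP − Pplat)/V̇ = (30.1 − 19.6) / 0.6 = 10.5/0.6 = 17.5 cmH2O·s/L.
C = Vt/(Pplat − PEEP) = 450.0 / (19.6 − 6) = 450.0/13.6 = 33.088 mL/cmH2O.
τ = R × C = 17.5 × 0.03309 L/cmH2O = 0.5791 s.
Fraction remaining at end-expiration = e^(−Te/τ) = e^(−1.09/0.5791) = 0.1523 → 15.23%.

15.2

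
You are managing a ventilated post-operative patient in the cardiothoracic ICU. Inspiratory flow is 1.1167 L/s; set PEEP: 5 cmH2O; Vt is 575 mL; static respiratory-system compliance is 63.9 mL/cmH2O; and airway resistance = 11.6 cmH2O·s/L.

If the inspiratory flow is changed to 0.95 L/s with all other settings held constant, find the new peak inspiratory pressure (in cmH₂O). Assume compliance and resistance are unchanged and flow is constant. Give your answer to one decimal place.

25.0

PIP = Vt/C + R·V̇ + PEEP (constant-flow equation of motion).
Only the resistive term changes: ΔPIP = R × ΔV̇ = 11.6 × (0.95 − 1.1167) = 11.6 × -0.1667 = -1.934 cmH2O.
Original PIP = 575/63.9 + 11.6×1.1167 + 5 = 26.952 cmH2O; new PIP = 26.952 + (-1.934) = 25.018 cmH2O.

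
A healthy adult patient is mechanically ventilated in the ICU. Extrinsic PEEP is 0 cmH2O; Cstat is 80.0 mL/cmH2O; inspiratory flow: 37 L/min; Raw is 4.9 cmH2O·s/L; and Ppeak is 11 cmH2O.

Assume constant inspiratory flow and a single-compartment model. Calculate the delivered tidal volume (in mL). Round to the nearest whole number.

638

Flow: 37 L/min ÷ 60 = 0.6167 L/s.
Equation of motion (constant flow): PIP = Vt/C + R·V̇ + PEEP.
Vt/C = PIP − R·V̇ − PEEP = 11 − 3.022 − 0 = 7.978 cmH2O.
Vt = C × 7.978 = 80.0 × 7.978 = 638.24 mL.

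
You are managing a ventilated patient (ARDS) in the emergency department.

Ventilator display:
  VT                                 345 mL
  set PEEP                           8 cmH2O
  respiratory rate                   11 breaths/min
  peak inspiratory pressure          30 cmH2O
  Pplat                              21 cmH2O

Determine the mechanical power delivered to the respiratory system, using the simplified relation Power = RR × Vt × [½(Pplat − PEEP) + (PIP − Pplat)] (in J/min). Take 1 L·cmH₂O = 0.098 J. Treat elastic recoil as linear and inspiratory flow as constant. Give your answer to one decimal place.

5.8

Per-breath work = Vt × [½(Pplat−PEEP) + (PIP−Pplat)] = 0.345 × [0.5×13.0 + 9.0] = 0.345 × 15.5 = 5.348 L·cmH2O.
Power = 11 × 5.348 = 58.828 L·cmH2O/min.
× 0.098 J/(L·cmH2O) → 5.765 J/min.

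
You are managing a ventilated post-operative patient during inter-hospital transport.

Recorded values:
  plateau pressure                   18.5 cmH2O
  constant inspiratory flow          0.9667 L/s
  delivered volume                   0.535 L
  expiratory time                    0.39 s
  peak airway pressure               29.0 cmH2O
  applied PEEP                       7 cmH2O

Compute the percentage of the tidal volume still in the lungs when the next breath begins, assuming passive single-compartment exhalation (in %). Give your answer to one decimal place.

46.2

R = (PIP − Pplat)/V̇ = (29.0 − 18.5) / 0.9667 = 10.5/0.9667 = 10.862 cmH2O·s/L.
C = Vt/(Pplat − PEEP) = 535.0 / (18.5 − 7) = 535.0/11.5 = 46.522 mL/cmH2O.
τ = R × C = 10.862 × 0.04652 L/cmH2O = 0.5053 s.
Fraction remaining at end-expiration = e^(−Te/τ) = e^(−0.39/0.5053) = 0.4622 → 46.22%.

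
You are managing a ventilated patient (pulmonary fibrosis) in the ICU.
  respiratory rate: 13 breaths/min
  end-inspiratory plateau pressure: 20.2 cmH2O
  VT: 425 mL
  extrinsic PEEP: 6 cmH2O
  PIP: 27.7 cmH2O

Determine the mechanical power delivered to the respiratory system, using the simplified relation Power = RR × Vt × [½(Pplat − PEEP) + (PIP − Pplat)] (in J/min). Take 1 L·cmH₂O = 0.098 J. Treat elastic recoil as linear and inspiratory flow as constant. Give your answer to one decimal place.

Per-breath work = Vt × [½(Pplat−PEEP) + (PIP−Pplat)] = 0.425 × [0.5×14.2 + 7.5] = 0.425 × 14.6 = 6.205 L·cmH2O.
Power = 13 × 6.205 = 80.665 L·cmH2O/min.
× 0.098 J/(L·cmH2O) → 7.905 J/min.

7.9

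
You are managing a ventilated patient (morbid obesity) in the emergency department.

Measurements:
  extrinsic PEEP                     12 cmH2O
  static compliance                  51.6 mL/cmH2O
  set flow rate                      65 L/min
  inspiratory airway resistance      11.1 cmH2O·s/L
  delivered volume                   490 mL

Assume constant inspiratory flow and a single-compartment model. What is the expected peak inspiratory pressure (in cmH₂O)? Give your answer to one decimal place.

Flow: 65 L/min ÷ 60 = 1.0833 L/s.
Equation of motion (constant flow): PIP = Vt/C + R·V̇ + PEEP.
PIP = 490/51.6 + 11.1×1.0833 + 12 = 9.496 + 12.025 + 12 = 33.521 cmH2O.

33.5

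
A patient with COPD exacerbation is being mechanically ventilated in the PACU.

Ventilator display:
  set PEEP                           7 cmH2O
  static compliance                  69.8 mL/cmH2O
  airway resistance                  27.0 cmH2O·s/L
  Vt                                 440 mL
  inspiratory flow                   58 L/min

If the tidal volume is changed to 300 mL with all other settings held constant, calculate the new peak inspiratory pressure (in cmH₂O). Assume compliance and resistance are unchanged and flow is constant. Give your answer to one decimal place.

37.4

Flow: 58 L/min ÷ 60 = 0.9667 L/s.
PIP = Vt/C + R·V̇ + PEEP (constant-flow equation of motion).
Only the elastic term changes: ΔPIP = ΔVt / C = (300 − 440) / 69.8 = -2.006 cmH2O.
Original PIP = 440/69.8 + 27.0×0.9667 + 7 = 39.405 cmH2O; new PIP = 39.405 + (-2.006) = 37.399 cmH2O.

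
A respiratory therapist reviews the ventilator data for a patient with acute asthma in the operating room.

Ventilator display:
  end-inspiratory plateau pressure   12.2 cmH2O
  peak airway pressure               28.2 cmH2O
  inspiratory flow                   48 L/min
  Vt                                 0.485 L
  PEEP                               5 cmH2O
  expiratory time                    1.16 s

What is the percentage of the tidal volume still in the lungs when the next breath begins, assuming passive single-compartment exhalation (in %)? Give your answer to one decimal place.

Flow: 48 L/min ÷ 60 = 0.8 L/s.
R = (PIP − Pplat)/V̇ = (28.2 − 12.2) / 0.8 = 16.0/0.8 = 20.0 cmH2O·s/L.
C = Vt/(Pplat − PEEP) = 485.0 / (12.2 − 5) = 485.0/7.2 = 67.361 mL/cmH2O.
τ = R × C = 20.0 × 0.06736 L/cmH2O = 1.347 s.
Fraction remaining at end-expiration = e^(−Te/τ) = e^(−1.16/1.347) = 0.4227 → 42.27%.

42.3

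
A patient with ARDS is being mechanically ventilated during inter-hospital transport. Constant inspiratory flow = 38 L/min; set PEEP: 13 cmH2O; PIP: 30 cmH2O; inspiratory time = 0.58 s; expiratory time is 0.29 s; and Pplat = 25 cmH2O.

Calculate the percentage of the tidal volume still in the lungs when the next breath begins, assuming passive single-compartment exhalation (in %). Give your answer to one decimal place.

Flow: 38 L/min ÷ 60 = 0.6333 L/s.
Vt = flow × Ti = 0.6333 L/s × 0.58 s × 1000 mL/L = 367.31 mL.
R = (PIP − Pplat)/V̇ = (30 − 25) / 0.6333 = 5.0/0.6333 = 7.895 cmH2O·s/L.
C = Vt/(Pplat − PEEP) = 367.31 / (25 − 13) = 367.31/12.0 = 30.609 mL/cmH2O.
τ = R × C = 7.895 × 0.03061 L/cmH2O = 0.2417 s.
Fraction remaining at end-expiration = e^(−Te/τ) = e^(−0.29/0.2417) = 0.3012 → 30.12%.

30.1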